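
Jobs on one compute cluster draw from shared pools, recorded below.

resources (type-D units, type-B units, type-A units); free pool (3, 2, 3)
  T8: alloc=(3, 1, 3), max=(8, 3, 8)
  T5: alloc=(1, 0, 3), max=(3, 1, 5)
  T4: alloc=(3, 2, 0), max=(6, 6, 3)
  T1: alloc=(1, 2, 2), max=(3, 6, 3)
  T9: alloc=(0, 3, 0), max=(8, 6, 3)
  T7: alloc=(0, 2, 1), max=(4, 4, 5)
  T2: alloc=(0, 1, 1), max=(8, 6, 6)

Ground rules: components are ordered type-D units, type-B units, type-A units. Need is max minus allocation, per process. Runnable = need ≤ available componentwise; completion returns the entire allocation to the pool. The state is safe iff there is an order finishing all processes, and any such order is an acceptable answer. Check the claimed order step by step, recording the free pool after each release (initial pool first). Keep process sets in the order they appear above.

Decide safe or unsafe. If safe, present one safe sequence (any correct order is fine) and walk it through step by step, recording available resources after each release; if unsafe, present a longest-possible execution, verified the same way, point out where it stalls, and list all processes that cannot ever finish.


SAFE — a valid safe sequence is T5, T7, T4, T8, T2, T1, T9.
Key observation: the order's first zero-slack moment is T7 ((4, 2, 4) needed, (4, 2, 6) free — a requested resource with nothing to spare).
Check, step by step:
  pool = (3, 2, 3)
  T5: need (2, 1, 2) fits (3, 2, 3); releases (1, 0, 3), pool now (4, 2, 6)
  T7: need (4, 2, 4) fits (4, 2, 6); releases (0, 2, 1), pool now (4, 4, 7)
  T4: need (3, 4, 3) fits (4, 4, 7); releases (3, 2, 0), pool now (7, 6, 7)
  T8: need (5, 2, 5) fits (7, 6, 7); releases (3, 1, 3), pool now (10, 7, 10)
  T2: need (8, 5, 5) fits (10, 7, 10); releases (0, 1, 1), pool now (10, 8, 11)
  T1: need (2, 4, 1) fits (10, 8, 11); releases (1, 2, 2), pool now (11, 10, 13)
  T9: need (8, 3, 3) fits (11, 10, 13); releases (0, 3, 0), pool now (11, 13, 13)


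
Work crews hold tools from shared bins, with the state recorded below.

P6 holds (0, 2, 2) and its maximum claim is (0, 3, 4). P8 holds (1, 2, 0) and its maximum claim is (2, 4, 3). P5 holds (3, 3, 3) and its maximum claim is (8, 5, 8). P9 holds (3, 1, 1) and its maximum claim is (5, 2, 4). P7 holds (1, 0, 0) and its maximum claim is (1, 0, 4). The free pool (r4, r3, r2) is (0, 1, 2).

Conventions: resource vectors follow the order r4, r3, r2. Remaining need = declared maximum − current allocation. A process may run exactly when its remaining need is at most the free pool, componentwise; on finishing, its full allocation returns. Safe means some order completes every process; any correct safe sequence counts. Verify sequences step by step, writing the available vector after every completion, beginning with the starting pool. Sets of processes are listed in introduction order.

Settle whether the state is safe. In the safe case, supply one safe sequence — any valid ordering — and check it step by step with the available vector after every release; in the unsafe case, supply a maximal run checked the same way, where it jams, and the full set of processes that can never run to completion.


SAFE — a valid safe sequence is P6, P7, P8, P9, P5.
Key observation: the order's first zero-slack moment is P6 ((0, 1, 2) needed, (0, 1, 2) free — a requested resource with nothing to spare).
Check, step by step:
  pool = (0, 1, 2)
  P6: need (0, 1, 2) fits (0, 1, 2); releases (0, 2, 2), pool now (0, 3, 4)
  P7: need (0, 0, 4) fits (0, 3, 4); releases (1, 0, 0), pool now (1, 3, 4)
  P8: need (1, 2, 3) fits (1, 3, 4); releases (1, 2, 0), pool now (2, 5, 4)
  P9: need (2, 1, 3) fits (2, 5, 4); releases (3, 1, 1), pool now (5, 6, 5)
  P5: need (5, 2, 5) fits (5, 6, 5); releases (3, 3, 3), pool now (8, 9, 8)


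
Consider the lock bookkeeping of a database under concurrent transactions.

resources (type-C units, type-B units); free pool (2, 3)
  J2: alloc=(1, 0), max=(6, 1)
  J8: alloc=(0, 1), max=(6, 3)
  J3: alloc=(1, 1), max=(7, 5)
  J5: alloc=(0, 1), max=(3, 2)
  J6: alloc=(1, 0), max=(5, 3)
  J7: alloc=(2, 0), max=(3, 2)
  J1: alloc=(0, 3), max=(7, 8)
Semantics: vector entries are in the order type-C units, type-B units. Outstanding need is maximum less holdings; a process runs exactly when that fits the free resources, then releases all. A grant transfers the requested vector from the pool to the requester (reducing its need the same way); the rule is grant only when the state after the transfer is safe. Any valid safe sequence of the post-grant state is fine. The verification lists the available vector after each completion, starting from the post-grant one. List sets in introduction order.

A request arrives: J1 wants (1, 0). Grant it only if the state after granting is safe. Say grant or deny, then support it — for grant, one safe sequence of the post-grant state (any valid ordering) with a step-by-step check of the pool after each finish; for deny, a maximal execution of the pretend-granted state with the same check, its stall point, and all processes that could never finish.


DENY: after the grant no complete ordering would exist.
Key observation: even finishing J7, J5 leaves just (3, 4) free — too little type-C units for any of the remaining processes.
Pretend the grant happened; the run J7, J5 goes as far as possible. Verifying each step:
  pool = (1, 3)
  run J7 (needs (1, 2), free (1, 3)); after release of (2, 0) the pool is (3, 3)
  run J5 (needs (3, 1), free (3, 3)); after release of (0, 1) the pool is (3, 4)
  J2 cannot run: need (5, 1) vs free (3, 4) (insufficient type-C units)
  J8 cannot run: need (6, 2) vs free (3, 4) (insufficient type-C units)
  J3 cannot run: need (6, 4) vs free (3, 4) (insufficient type-C units)
  J6 cannot run: need (4, 3) vs free (3, 4) (insufficient type-C units)
  J1 cannot run: need (6, 5) vs free (3, 4) (insufficient type-C units and type-B units)
Processes that could never finish after the grant: J2, J8, J3, J6 and J1.


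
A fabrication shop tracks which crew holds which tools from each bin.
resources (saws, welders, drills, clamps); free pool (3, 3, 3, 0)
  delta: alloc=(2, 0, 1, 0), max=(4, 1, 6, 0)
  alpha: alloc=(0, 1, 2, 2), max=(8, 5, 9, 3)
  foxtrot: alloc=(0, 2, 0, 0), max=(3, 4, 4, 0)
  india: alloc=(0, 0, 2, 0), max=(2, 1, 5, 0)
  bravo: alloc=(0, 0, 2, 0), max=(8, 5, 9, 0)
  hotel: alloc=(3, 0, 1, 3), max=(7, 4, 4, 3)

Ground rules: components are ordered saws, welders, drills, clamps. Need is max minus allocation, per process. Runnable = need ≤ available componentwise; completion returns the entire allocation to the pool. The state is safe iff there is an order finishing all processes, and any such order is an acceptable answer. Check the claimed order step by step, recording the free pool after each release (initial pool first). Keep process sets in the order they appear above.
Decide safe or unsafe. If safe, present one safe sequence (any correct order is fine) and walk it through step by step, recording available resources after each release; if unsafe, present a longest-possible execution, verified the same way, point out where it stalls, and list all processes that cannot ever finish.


The state is SAFE; one workable sequence: india, foxtrot, delta, hotel, alpha, bravo.
Key observation: the first exact fit in this order is india — it needs (2, 1, 3, 0) with (3, 3, 3, 0) free, meeting a requested resource to the last unit.
Check, step by step:
  pool = (3, 3, 3, 0)
  india: need (2, 1, 3, 0) fits (3, 3, 3, 0); releases (0, 0, 2, 0), pool now (3, 3, 5, 0)
  foxtrot: need (3, 2, 4, 0) fits (3, 3, 5, 0); releases (0, 2, 0, 0), pool now (3, 5, 5, 0)
  delta: need (2, 1, 5, 0) fits (3, 5, 5, 0); releases (2, 0, 1, 0), pool now (5, 5, 6, 0)
  hotel: need (4, 4, 3, 0) fits (5, 5, 6, 0); releases (3, 0, 1, 3), pool now (8, 5, 7, 3)
  alpha: need (8, 4, 7, 1) fits (8, 5, 7, 3); releases (0, 1, 2, 2), pool now (8, 6, 9, 5)
  bravo: need (8, 5, 7, 0) fits (8, 6, 9, 5); releases (0, 0, 2, 0), pool now (8, 6, 11, 5)


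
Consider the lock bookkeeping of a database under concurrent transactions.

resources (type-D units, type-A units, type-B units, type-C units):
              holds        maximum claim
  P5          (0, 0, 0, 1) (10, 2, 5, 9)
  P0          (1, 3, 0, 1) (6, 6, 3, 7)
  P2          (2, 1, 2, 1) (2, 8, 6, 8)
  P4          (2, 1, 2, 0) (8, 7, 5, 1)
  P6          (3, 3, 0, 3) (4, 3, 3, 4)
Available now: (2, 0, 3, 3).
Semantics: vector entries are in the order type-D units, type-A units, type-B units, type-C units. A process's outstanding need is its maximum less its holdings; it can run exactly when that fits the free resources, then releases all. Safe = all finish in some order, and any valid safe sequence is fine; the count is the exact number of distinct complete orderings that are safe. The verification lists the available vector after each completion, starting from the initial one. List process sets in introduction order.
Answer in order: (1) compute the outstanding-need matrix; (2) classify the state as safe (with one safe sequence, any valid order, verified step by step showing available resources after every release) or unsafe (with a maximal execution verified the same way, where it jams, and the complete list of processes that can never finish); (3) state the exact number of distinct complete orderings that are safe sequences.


(1) Need matrix, components ordered type-D units, type-A units, type-B units, type-C units:
  P5: (10, 2, 5, 8)
  P0: (5, 3, 3, 6)
  P2: (0, 7, 4, 7)
  P4: (6, 6, 3, 1)
  P6: (1, 0, 3, 1)
(2) The state is SAFE; one workable sequence: P6, P0, P4, P2, P5.
Key observation: reading the order forward, P6 is the first process whose need (1, 0, 3, 1) meets the free pool (2, 0, 3, 3) exactly on a resource it requests.
Walking it through:
  pool = (2, 0, 3, 3)
  P6: need (1, 0, 3, 1) fits (2, 0, 3, 3); releases (3, 3, 0, 3), pool now (5, 3, 3, 6)
  P0: need (5, 3, 3, 6) fits (5, 3, 3, 6); releases (1, 3, 0, 1), pool now (6, 6, 3, 7)
  P4: need (6, 6, 3, 1) fits (6, 6, 3, 7); releases (2, 1, 2, 0), pool now (8, 7, 5, 7)
  P2: need (0, 7, 4, 7) fits (8, 7, 5, 7); releases (2, 1, 2, 1), pool now (10, 8, 7, 8)
  P5: need (10, 2, 5, 8) fits (10, 8, 7, 8); releases (0, 0, 0, 1), pool now (10, 8, 7, 9)
(3) The exact count: 1 of the possible complete orderings is a safe sequence.


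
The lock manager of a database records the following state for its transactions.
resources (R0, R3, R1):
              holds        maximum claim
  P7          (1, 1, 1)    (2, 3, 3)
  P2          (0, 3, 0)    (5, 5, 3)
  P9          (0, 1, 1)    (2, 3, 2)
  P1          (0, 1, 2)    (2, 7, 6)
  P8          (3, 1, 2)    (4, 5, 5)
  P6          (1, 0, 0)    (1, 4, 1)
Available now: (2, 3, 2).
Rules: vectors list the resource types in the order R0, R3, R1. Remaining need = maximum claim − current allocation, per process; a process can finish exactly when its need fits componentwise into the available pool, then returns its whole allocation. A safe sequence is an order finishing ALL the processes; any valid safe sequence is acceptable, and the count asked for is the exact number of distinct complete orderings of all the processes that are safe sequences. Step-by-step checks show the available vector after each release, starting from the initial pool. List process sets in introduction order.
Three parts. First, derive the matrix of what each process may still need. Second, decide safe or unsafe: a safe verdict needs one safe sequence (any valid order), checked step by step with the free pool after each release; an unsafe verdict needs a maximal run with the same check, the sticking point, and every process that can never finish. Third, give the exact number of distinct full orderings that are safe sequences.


(1) Need matrix, components ordered R0, R3, R1:
  P7: (1, 2, 2)
  P2: (5, 2, 3)
  P9: (2, 2, 1)
  P1: (2, 6, 4)
  P8: (1, 4, 3)
  P6: (0, 4, 1)
(2) The state is SAFE; one workable sequence: P9, P7, P6, P8, P2, P1.
Key observation: P9 is the earliest step where a requested resource binds exactly: need (2, 2, 1), pool (2, 3, 2) at its turn.
Step-by-step check:
  pool = (2, 3, 2)
  P9 needs (2, 2, 1) <= (2, 3, 2) -> finishes; pool += (0, 1, 1) = (2, 4, 3)
  P7 needs (1, 2, 2) <= (2, 4, 3) -> finishes; pool += (1, 1, 1) = (3, 5, 4)
  P6 needs (0, 4, 1) <= (3, 5, 4) -> finishes; pool += (1, 0, 0) = (4, 5, 4)
  P8 needs (1, 4, 3) <= (4, 5, 4) -> finishes; pool += (3, 1, 2) = (7, 6, 6)
  P2 needs (5, 2, 3) <= (7, 6, 6) -> finishes; pool += (0, 3, 0) = (7, 9, 6)
  P1 needs (2, 6, 4) <= (7, 9, 6) -> finishes; pool += (0, 1, 2) = (7, 10, 8)
(3) Exactly 60 of the possible complete orderings are safe sequences.


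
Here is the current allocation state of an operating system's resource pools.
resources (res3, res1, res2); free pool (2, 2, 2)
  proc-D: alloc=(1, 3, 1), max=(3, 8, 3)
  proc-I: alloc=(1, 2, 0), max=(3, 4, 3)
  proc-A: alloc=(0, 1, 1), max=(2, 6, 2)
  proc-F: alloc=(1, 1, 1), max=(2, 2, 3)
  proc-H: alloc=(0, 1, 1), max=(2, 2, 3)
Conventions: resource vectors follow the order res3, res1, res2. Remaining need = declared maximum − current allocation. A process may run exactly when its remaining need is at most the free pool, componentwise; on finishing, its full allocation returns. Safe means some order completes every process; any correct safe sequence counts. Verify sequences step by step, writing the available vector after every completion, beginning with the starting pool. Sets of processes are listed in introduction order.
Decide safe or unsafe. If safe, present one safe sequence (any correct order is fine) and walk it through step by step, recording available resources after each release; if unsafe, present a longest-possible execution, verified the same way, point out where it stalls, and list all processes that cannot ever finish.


The state is SAFE; one workable sequence: proc-H, proc-F, proc-I, proc-A, proc-D.
Key observation: proc-H is the earliest step where a requested resource binds exactly: need (2, 1, 2), pool (2, 2, 2) at its turn.
Walking it through:
  pool = (2, 2, 2)
  run proc-H (needs (2, 1, 2), free (2, 2, 2)); after release of (0, 1, 1) the pool is (2, 3, 3)
  run proc-F (needs (1, 1, 2), free (2, 3, 3)); after release of (1, 1, 1) the pool is (3, 4, 4)
  run proc-I (needs (2, 2, 3), free (3, 4, 4)); after release of (1, 2, 0) the pool is (4, 6, 4)
  run proc-A (needs (2, 5, 1), free (4, 6, 4)); after release of (0, 1, 1) the pool is (4, 7, 5)
  run proc-D (needs (2, 5, 2), free (4, 7, 5)); after release of (1, 3, 1) the pool is (5, 10, 6)


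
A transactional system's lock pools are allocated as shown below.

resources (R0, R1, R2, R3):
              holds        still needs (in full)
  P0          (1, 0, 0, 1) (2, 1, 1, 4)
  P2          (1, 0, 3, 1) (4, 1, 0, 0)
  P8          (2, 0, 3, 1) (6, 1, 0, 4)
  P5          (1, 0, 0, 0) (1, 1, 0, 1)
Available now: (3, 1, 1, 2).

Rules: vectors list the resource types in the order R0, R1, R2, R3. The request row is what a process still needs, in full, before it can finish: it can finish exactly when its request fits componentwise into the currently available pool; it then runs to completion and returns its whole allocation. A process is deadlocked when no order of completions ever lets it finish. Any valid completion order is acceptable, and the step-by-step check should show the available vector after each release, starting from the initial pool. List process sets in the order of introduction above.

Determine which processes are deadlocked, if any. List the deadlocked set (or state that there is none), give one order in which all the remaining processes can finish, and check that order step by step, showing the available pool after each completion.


Deadlocked: P0 and P8.
Key observation: even finishing P5, P2 leaves just (5, 1, 4, 3) free — too little R3 for any of the remaining processes.
One completion order for the rest: P5, P2. Check, step by step:
  pool = (3, 1, 1, 2)
  run P5 (needs (1, 1, 0, 1), free (3, 1, 1, 2)); after release of (1, 0, 0, 0) the pool is (4, 1, 1, 2)
  run P2 (needs (4, 1, 0, 0), free (4, 1, 1, 2)); after release of (1, 0, 3, 1) the pool is (5, 1, 4, 3)
The stuck group stays short no matter what:
  blocked: P0 wants (2, 1, 1, 4), pool (5, 1, 4, 3) — not enough R3
  blocked: P8 wants (6, 1, 0, 4), pool (5, 1, 4, 3) — not enough R0 and R3


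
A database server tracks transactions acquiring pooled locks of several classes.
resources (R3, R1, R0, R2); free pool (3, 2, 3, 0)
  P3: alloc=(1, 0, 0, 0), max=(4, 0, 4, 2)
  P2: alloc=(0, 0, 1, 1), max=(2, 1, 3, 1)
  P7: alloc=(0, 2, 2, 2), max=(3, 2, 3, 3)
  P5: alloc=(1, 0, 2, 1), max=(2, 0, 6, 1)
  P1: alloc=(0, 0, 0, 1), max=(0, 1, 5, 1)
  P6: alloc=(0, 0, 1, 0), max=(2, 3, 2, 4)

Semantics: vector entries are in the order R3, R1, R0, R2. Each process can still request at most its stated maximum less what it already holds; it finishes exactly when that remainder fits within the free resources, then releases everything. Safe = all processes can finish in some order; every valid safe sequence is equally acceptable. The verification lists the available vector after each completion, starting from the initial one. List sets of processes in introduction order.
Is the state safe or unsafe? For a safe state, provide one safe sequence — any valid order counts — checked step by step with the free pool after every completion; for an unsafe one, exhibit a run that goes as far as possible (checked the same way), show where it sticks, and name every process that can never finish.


The state is SAFE; one workable sequence: P2, P7, P1, P5, P3, P6.
Key observation: the first exact fit in this order is P7 — it needs (3, 0, 1, 1) with (3, 2, 4, 1) free, meeting a requested resource to the last unit.
Verifying each step:
  pool = (3, 2, 3, 0)
  P2: need (2, 1, 2, 0) fits (3, 2, 3, 0); releases (0, 0, 1, 1), pool now (3, 2, 4, 1)
  P7: need (3, 0, 1, 1) fits (3, 2, 4, 1); releases (0, 2, 2, 2), pool now (3, 4, 6, 3)
  P1: need (0, 1, 5, 0) fits (3, 4, 6, 3); releases (0, 0, 0, 1), pool now (3, 4, 6, 4)
  P5: need (1, 0, 4, 0) fits (3, 4, 6, 4); releases (1, 0, 2, 1), pool now (4, 4, 8, 5)
  P3: need (3, 0, 4, 2) fits (4, 4, 8, 5); releases (1, 0, 0, 0), pool now (5, 4, 8, 5)
  P6: need (2, 3, 1, 4) fits (5, 4, 8, 5); releases (0, 0, 1, 0), pool now (5, 4, 9, 5)


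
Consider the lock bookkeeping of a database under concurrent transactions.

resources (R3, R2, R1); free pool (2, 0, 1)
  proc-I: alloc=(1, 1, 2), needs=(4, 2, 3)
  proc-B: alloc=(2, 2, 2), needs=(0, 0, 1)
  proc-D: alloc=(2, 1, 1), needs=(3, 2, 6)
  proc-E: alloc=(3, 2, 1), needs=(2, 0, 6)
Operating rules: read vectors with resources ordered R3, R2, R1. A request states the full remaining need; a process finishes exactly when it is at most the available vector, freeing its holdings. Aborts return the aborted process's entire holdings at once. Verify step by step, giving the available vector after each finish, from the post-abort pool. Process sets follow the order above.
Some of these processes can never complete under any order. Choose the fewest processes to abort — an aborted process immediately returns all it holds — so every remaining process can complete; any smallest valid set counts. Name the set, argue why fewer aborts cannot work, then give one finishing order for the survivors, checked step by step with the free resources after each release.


Abort proc-E.
Key observation: proc-D had no path to completion before; after the abort of proc-E ((3, 2, 1) returned), step 3 is where it fits.
No smaller set exists: with zero aborts the deadlock remains.
Survivors finish in the order: proc-B, proc-I, proc-D. Step-by-step check (pool after the aborts first):
  pool = (5, 2, 2)
  run proc-B (needs (0, 0, 1), free (5, 2, 2)); after release of (2, 2, 2) the pool is (7, 4, 4)
  run proc-I (needs (4, 2, 3), free (7, 4, 4)); after release of (1, 1, 2) the pool is (8, 5, 6)
  run proc-D (needs (3, 2, 6), free (8, 5, 6)); after release of (2, 1, 1) the pool is (10, 6, 7)


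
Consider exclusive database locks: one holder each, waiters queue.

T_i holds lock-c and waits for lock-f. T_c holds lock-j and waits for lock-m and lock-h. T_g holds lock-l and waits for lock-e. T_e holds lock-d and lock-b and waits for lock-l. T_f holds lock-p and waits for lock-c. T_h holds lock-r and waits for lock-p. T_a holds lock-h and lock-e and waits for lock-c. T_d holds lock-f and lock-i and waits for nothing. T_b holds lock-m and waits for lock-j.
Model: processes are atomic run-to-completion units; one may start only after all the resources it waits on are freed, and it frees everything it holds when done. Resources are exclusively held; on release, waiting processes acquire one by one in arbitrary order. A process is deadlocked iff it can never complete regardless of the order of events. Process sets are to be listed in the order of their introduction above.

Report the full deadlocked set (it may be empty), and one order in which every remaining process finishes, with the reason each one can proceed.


Deadlocked: T_c and T_b.
Key observation: the loop T_c -> T_b -> T_c blocks itself forever; no other process is dragged down with it.
One completion order for the rest: T_d, T_i, T_f, T_h, T_a, T_g, T_e.
Step-by-step check:
  run T_d (it waits on nothing); releases lock-f and lock-i
  T_i waits on lock-f — all released -> runs and releases lock-c
  T_f waits on lock-c — all released -> runs and releases lock-p
  T_h waits on lock-p — all released -> runs and releases lock-r
  T_a waits on lock-c — all released -> runs and releases lock-h and lock-e
  T_g waits on lock-e — all released -> runs and releases lock-l
  T_e waits on lock-l — all released -> runs and releases lock-d and lock-b


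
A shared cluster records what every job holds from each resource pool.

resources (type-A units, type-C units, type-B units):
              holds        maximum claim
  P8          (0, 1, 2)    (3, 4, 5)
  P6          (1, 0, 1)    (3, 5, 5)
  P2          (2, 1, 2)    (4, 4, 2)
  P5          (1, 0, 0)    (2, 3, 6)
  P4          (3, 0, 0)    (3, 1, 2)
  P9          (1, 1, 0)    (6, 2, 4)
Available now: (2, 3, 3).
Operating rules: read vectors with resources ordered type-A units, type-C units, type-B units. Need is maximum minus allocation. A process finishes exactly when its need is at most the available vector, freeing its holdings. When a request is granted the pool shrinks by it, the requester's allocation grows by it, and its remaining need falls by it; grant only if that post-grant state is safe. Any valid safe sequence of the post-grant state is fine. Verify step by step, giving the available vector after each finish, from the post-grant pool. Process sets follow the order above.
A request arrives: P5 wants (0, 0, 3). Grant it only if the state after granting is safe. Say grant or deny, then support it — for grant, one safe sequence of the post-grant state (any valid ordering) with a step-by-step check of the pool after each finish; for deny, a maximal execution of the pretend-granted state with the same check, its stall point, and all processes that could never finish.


DENY — the pretend-granted state is unsafe.
Key observation: no order helps: past P2, P4, the free pool tops out at (7, 4, 2), below what each blocked process needs in type-B units.
On the post-grant state, P2, P4 is a maximal run — nothing extends it. Verifying each step:
  pool = (2, 3, 0)
  run P2 (needs (2, 3, 0), free (2, 3, 0)); after release of (2, 1, 2) the pool is (4, 4, 2)
  run P4 (needs (0, 1, 2), free (4, 4, 2)); after release of (3, 0, 0) the pool is (7, 4, 2)
  blocked: P8 wants (3, 3, 3), pool (7, 4, 2) — not enough type-B units
  blocked: P6 wants (2, 5, 4), pool (7, 4, 2) — not enough type-C units and type-B units
  blocked: P5 wants (1, 3, 3), pool (7, 4, 2) — not enough type-B units
  blocked: P9 wants (5, 1, 4), pool (7, 4, 2) — not enough type-B units
Processes that could never finish after the grant: P8, P6, P5 and P9.


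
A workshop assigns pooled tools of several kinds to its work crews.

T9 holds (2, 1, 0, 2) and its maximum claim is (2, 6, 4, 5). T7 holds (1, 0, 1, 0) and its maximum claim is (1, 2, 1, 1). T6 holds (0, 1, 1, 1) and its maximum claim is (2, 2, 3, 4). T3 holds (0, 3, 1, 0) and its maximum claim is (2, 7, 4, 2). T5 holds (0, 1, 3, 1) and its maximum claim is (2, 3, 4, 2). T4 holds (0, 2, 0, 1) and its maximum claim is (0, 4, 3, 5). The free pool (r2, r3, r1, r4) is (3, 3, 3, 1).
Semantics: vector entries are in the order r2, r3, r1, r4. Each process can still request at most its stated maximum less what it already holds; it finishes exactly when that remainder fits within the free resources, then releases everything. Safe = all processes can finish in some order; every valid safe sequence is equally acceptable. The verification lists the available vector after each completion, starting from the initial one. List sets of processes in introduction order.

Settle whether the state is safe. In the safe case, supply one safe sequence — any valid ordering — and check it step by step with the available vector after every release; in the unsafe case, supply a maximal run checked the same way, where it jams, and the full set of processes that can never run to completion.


UNSAFE — no complete ordering exists.
Key observation: r4 is the bottleneck — with T5, T7, T3 done the pool holds (4, 7, 8, 2), short of every remaining need.
Going as far as possible: T5, T7, T3; after that, nothing fits. Walking it through:
  pool = (3, 3, 3, 1)
  T5 needs (2, 2, 1, 1) <= (3, 3, 3, 1) -> finishes; pool += (0, 1, 3, 1) = (3, 4, 6, 2)
  T7 needs (0, 2, 0, 1) <= (3, 4, 6, 2) -> finishes; pool += (1, 0, 1, 0) = (4, 4, 7, 2)
  T3 needs (2, 4, 3, 2) <= (4, 4, 7, 2) -> finishes; pool += (0, 3, 1, 0) = (4, 7, 8, 2)
  T9 cannot run: need (0, 5, 4, 3) vs free (4, 7, 8, 2) (insufficient r4)
  T6 cannot run: need (2, 1, 2, 3) vs free (4, 7, 8, 2) (insufficient r4)
  T4 cannot run: need (0, 2, 3, 4) vs free (4, 7, 8, 2) (insufficient r4)
Permanently blocked: T9, T6 and T4.


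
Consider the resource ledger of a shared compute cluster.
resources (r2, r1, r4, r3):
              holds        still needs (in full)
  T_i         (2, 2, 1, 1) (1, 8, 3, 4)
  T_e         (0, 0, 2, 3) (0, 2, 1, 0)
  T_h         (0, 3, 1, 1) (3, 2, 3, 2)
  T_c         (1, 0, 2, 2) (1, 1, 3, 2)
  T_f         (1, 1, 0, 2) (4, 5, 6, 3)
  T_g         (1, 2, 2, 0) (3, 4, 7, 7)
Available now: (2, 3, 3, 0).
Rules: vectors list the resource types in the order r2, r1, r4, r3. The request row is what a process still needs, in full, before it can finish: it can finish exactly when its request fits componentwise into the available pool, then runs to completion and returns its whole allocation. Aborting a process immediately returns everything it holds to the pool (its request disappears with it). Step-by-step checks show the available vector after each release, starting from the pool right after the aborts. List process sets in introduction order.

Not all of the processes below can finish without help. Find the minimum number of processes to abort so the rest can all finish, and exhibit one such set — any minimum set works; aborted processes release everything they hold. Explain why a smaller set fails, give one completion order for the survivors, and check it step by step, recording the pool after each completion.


Abort T_f.
Key observation: T_g had no path to completion before; after the abort of T_f ((1, 1, 0, 2) returned), step 4 is where it fits.
No smaller set exists: with zero aborts the deadlock remains.
Survivors finish in the order: T_h, T_c, T_e, T_g, T_i. Walking it through (pool after the aborts first):
  pool = (3, 4, 3, 2)
  run T_h (needs (3, 2, 3, 2), free (3, 4, 3, 2)); after release of (0, 3, 1, 1) the pool is (3, 7, 4, 3)
  run T_c (needs (1, 1, 3, 2), free (3, 7, 4, 3)); after release of (1, 0, 2, 2) the pool is (4, 7, 6, 5)
  run T_e (needs (0, 2, 1, 0), free (4, 7, 6, 5)); after release of (0, 0, 2, 3) the pool is (4, 7, 8, 8)
  run T_g (needs (3, 4, 7, 7), free (4, 7, 8, 8)); after release of (1, 2, 2, 0) the pool is (5, 9, 10, 8)
  run T_i (needs (1, 8, 3, 4), free (5, 9, 10, 8)); after release of (2, 2, 1, 1) the pool is (7, 11, 11, 9)


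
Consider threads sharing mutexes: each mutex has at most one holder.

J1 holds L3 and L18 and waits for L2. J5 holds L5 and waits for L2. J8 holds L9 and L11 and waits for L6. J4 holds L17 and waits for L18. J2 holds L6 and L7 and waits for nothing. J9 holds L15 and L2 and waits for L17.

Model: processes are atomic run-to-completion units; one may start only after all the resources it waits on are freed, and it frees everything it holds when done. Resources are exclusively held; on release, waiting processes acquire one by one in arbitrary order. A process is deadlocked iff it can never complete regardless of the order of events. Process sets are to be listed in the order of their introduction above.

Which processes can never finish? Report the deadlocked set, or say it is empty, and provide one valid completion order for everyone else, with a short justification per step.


The deadlocked set is J1, J5, J4 and J9.
Key observation: the wait chain closes on itself along J1 -> J9 -> J4 -> J1; J5 waits into the deadlock from upstream.
The rest can finish in the order J2, J8.
Verifying each step:
  run J2 (it waits on nothing); releases L6 and L7
  J8 waits on L6 — all released -> runs and releases L9 and L11


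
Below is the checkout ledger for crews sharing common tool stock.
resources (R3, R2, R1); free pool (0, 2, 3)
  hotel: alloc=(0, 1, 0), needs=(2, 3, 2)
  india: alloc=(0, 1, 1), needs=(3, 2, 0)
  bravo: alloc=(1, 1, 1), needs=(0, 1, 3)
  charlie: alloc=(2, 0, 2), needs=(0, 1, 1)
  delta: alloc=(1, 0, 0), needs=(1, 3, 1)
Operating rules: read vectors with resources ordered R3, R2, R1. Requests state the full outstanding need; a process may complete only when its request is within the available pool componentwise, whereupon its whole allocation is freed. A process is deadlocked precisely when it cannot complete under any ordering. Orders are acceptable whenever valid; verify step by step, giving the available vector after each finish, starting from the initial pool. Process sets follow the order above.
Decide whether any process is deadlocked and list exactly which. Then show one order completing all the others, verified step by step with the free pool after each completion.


The deadlocked set is empty.
Key observation: starting with bravo, each completion frees enough for the next — no one is permanently blocked.
One completion order for the rest: bravo, delta, charlie, india, hotel. Walking it through:
  pool = (0, 2, 3)
  bravo: need (0, 1, 3) fits (0, 2, 3); releases (1, 1, 1), pool now (1, 3, 4)
  delta: need (1, 3, 1) fits (1, 3, 4); releases (1, 0, 0), pool now (2, 3, 4)
  charlie: need (0, 1, 1) fits (2, 3, 4); releases (2, 0, 2), pool now (4, 3, 6)
  india: need (3, 2, 0) fits (4, 3, 6); releases (0, 1, 1), pool now (4, 4, 7)
  hotel: need (2, 3, 2) fits (4, 4, 7); releases (0, 1, 0), pool now (4, 5, 7)


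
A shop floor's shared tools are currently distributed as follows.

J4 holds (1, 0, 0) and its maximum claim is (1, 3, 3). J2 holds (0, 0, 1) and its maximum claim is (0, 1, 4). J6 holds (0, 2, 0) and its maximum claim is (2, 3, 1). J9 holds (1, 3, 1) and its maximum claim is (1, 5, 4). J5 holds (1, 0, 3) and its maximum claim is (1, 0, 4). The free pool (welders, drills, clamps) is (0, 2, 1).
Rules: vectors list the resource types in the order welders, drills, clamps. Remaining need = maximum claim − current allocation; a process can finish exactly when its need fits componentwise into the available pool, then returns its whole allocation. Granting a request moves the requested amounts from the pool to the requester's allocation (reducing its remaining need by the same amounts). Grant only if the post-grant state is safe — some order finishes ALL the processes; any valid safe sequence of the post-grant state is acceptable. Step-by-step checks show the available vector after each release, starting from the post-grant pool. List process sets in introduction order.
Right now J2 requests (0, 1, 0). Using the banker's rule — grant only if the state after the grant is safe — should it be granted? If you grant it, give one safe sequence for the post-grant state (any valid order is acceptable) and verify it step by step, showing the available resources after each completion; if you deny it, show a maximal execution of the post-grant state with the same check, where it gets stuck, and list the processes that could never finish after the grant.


GRANT. The post-grant state is safe; one safe sequence: J5, J2, J9, J6, J4.
Key observation: the transfer keeps a workable pool ((0, 1, 1)); J5 starts the safe sequence.
Verifying the post-grant state step by step:
  pool = (0, 1, 1)
  J5: need (0, 0, 1) fits (0, 1, 1); releases (1, 0, 3), pool now (1, 1, 4)
  J2: need (0, 0, 3) fits (1, 1, 4); releases (0, 1, 1), pool now (1, 2, 5)
  J9: need (0, 2, 3) fits (1, 2, 5); releases (1, 3, 1), pool now (2, 5, 6)
  J6: need (2, 1, 1) fits (2, 5, 6); releases (0, 2, 0), pool now (2, 7, 6)
  J4: need (0, 3, 3) fits (2, 7, 6); releases (1, 0, 0), pool now (3, 7, 6)


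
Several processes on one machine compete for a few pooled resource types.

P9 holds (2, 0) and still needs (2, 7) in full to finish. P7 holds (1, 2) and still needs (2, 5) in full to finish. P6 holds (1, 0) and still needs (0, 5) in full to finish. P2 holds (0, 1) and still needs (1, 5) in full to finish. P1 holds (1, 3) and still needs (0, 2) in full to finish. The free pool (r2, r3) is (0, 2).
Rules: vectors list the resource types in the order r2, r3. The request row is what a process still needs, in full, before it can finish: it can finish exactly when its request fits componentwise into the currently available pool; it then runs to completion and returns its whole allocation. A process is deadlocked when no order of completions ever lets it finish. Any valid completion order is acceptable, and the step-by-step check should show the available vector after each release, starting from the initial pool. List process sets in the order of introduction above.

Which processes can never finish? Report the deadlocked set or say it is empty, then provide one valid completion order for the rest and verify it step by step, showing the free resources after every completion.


Nothing here is deadlocked.
Key observation: the pool covers P1 at once, and every later process fits after earlier releases.
The rest can finish in the order P1, P6, P2, P7, P9. Walking it through:
  pool = (0, 2)
  run P1 (needs (0, 2), free (0, 2)); after release of (1, 3) the pool is (1, 5)
  run P6 (needs (0, 5), free (1, 5)); after release of (1, 0) the pool is (2, 5)
  run P2 (needs (1, 5), free (2, 5)); after release of (0, 1) the pool is (2, 6)
  run P7 (needs (2, 5), free (2, 6)); after release of (1, 2) the pool is (3, 8)
  run P9 (needs (2, 7), free (3, 8)); after release of (2, 0) the pool is (5, 8)


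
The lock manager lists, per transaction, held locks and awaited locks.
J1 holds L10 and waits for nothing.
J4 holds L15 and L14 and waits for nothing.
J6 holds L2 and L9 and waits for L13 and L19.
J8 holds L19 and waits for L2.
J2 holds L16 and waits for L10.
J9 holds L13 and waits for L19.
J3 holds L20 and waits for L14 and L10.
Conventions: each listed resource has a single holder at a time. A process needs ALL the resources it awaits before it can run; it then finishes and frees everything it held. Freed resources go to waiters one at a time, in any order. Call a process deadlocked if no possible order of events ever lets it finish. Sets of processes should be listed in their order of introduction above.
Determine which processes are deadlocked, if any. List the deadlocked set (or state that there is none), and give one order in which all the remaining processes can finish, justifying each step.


The deadlocked set is J6, J8 and J9.
Key observation: J6 -> J8 -> J6 is a circular wait — nothing in it can go first; J9 is caught in further circular waits.
A valid finishing order for the others: J4, J1, J3, J2.
Verifying each step:
  J4: no waits; runs immediately, freeing L15 and L14
  J1: no waits; runs immediately, freeing L10
  J3: everything it awaited (L14 and L10) is free; runs, freeing L20
  J2: everything it awaited (L10) is free; runs, freeing L16


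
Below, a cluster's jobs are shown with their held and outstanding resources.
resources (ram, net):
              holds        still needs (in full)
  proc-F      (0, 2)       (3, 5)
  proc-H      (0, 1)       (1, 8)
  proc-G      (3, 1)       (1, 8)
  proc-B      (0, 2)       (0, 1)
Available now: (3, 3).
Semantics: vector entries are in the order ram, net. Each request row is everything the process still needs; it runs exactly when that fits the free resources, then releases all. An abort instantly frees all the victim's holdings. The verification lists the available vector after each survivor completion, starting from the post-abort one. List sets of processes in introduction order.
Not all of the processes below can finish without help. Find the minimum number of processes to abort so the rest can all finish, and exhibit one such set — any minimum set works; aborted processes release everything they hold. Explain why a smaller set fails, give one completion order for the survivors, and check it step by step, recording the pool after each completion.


Minimum abort set: proc-H.
Key observation: no ordering could ever have run proc-G before the abort of proc-H; with (0, 1) back in the pool it fits at step 3.
Minimality: the empty abort set fails — the state is deadlocked as it stands.
The survivors complete as proc-B, proc-F, proc-G. Check, step by step (starting from the post-abort pool):
  pool = (3, 4)
  run proc-B (needs (0, 1), free (3, 4)); after release of (0, 2) the pool is (3, 6)
  run proc-F (needs (3, 5), free (3, 6)); after release of (0, 2) the pool is (3, 8)
  run proc-G (needs (1, 8), free (3, 8)); after release of (3, 1) the pool is (6, 9)


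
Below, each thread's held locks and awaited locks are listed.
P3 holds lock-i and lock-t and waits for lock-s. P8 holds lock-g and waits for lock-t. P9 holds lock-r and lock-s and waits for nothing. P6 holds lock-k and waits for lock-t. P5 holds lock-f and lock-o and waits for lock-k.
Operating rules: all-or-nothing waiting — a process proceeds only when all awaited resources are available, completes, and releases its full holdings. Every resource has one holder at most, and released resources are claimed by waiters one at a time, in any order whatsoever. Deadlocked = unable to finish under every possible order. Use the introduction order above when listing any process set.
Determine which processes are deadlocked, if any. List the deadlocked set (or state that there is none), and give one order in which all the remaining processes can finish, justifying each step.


The deadlocked set is empty.
Key observation: the wait graph is acyclic; completion cascades from the unblocked processes through everyone else.
A valid finishing order for the others: P9, P3, P8, P6, P5.
Verifying each step:
  P9 waits on nothing -> runs at once and releases lock-r and lock-s
  P3 waits on lock-s — all released -> runs and releases lock-i and lock-t
  P8 waits on lock-t — all released -> runs and releases lock-g
  P6 waits on lock-t — all released -> runs and releases lock-k
  P5 waits on lock-k — all released -> runs and releases lock-f and lock-o


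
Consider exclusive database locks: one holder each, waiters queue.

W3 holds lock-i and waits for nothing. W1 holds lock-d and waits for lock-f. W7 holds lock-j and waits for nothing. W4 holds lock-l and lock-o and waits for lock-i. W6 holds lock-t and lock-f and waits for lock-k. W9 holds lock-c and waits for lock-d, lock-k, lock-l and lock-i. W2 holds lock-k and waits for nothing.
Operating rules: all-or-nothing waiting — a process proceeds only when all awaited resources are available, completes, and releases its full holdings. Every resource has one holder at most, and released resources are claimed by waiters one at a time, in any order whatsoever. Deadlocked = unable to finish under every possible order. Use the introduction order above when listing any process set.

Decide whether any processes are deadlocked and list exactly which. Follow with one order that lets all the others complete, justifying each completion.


Nothing here is deadlocked.
Key observation: the wait relation is loop-free; peeling off processes with no waits unwinds the whole state.
A valid finishing order for the others: W3, W7, W2, W6, W1, W4, W9.
Verifying each step:
  W3: no waits; runs immediately, freeing lock-i
  W7: no waits; runs immediately, freeing lock-j
  W2: no waits; runs immediately, freeing lock-k
  W6 waits on lock-k — all released -> runs and releases lock-t and lock-f
  W1 waits on lock-f — all released -> runs and releases lock-d
  W4 waits on lock-i — all released -> runs and releases lock-l and lock-o
  W9 waits on lock-d, lock-k, lock-l and lock-i — all released -> runs and releases lock-c
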